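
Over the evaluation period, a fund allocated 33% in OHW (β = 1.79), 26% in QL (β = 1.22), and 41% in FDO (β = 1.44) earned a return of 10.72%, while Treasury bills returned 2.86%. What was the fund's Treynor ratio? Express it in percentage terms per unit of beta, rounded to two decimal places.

5.25%

β_P = 0.33×1.79 + 0.26×1.22 + 0.41×1.44 = 1.4983
Treynor = (R_P − R_f) / β_P = (10.72% − 2.86%) / 1.4983 = 7.86% / 1.4983 = 5.25%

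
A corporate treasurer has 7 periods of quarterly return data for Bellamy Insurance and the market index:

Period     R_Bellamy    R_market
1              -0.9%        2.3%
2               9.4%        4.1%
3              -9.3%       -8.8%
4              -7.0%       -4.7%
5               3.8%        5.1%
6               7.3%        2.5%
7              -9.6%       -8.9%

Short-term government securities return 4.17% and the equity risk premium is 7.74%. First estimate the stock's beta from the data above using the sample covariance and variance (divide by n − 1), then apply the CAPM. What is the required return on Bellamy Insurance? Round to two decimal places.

Mean R_i = (-0.9 + 9.4 − 9.3 − 7.0 + 3.8 + 7.3 − 9.6) / 7 = -0.9000%
Mean R_m = (2.3 + 4.1 − 8.8 − 4.7 + 5.1 + 2.5 − 8.9) / 7 = -1.2000%
Σ(R_i − R̄_i)(R_m − R̄_m) = 266.7200  ⇒  Cov = 266.7200 / 6 = 44.4533
Σ(R_m − R̄_m)² = 223.0200  ⇒  Var(R_m) = 223.0200 / 6 = 37.1700
β = Cov / Var(R_m) = 44.4533 / 37.1700 = 1.1959
E(R) = R_f + β × MRP = 4.17% + 1.1959 × 7.74% = 13.43%

13.43%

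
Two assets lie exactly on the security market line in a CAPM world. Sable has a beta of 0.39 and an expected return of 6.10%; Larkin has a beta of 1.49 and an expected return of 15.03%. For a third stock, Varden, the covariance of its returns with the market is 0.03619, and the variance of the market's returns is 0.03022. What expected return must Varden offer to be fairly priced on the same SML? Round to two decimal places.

12.66%

MRP = (15.03% − 6.10%) / (1.49 − 0.39) = 8.1182%
R_f = 6.10% − 0.39 × 8.1182% = 2.9339%
β_Varden = Cov / Var(R_m) = 0.03619 / 0.03022 = 1.1976
E(R_Varden) = R_f + β × MRP = 2.9339% + 1.1976 × 8.1182% = 12.66%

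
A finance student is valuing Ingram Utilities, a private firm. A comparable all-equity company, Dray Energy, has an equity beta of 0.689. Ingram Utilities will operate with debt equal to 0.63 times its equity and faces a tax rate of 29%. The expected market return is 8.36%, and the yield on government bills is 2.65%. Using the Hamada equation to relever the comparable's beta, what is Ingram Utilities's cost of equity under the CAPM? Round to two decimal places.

8.34%

β_L = β_U × [1 + (1 − t)(D/E)] = 0.689 × [1 + (1 − 0.29) × 0.63]
    = 0.689 × [1 + 0.71 × 0.63] = 0.689 × 1.4473 = 0.9972
MRP = 8.36% − 2.65% = 5.71%
E(R) = R_f + β_L × MRP = 2.65% + 0.9972 × 5.71% = 8.34%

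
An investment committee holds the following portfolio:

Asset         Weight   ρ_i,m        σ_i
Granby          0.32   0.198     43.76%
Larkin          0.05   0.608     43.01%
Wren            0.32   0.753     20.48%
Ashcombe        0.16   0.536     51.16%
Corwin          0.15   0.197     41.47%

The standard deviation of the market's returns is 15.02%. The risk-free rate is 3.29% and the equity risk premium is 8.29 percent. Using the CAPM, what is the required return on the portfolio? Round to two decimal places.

β_Granby = 0.198 × 43.76% / 15.02% = 0.5769
β_Larkin = 0.608 × 43.01% / 15.02% = 1.7410
β_Wren = 0.753 × 20.48% / 15.02% = 1.0267
β_Ashcombe = 0.536 × 51.16% / 15.02% = 1.8257
β_Corwin = 0.197 × 41.47% / 15.02% = 0.5439
β_P = Σ w_i β_i = 0.32×0.5769 + 0.05×1.7410 + 0.32×1.0267 + 0.16×1.8257 + 0.15×0.5439 = 0.9739
E(R_P) = R_f + β_P × MRP = 3.29% + 0.9739 × 8.29% = 11.36%

11.36%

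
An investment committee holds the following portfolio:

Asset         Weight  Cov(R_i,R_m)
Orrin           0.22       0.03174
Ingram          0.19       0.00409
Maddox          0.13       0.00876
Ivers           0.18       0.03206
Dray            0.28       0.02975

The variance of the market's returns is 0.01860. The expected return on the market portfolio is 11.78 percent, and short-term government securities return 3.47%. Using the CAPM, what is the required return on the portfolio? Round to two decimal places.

β_Orrin = 0.03174 / 0.01860 = 1.7065
β_Ingram = 0.00409 / 0.01860 = 0.2199
β_Maddox = 0.00876 / 0.01860 = 0.4710
β_Ivers = 0.03206 / 0.01860 = 1.7237
β_Dray = 0.02975 / 0.01860 = 1.5995
β_P = Σ w_i β_i = 0.22×1.7065 + 0.19×0.2199 + 0.13×0.4710 + 0.18×1.7237 + 0.28×1.5995 = 1.2366
MRP = 11.78% − 3.47% = 8.31%
E(R_P) = R_f + β_P × MRP = 3.47% + 1.2366 × 8.31% = 13.75%

13.75%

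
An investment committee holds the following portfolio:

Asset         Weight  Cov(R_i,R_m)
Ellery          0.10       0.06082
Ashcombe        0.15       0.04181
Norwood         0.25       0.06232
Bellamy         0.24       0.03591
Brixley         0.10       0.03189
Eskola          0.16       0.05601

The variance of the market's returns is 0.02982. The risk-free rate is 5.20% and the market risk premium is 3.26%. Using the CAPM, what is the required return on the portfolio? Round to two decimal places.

10.52%

β_Ellery = 0.06082 / 0.02982 = 2.0396
β_Ashcombe = 0.04181 / 0.02982 = 1.4021
β_Norwood = 0.06232 / 0.02982 = 2.0899
β_Bellamy = 0.03591 / 0.02982 = 1.2042
β_Brixley = 0.03189 / 0.02982 = 1.0694
β_Eskola = 0.05601 / 0.02982 = 1.8783
β_P = Σ w_i β_i = 0.10×2.0396 + 0.15×1.4021 + 0.25×2.0899 + 0.24×1.2042 + 0.10×1.0694 + 0.16×1.8783 = 1.6332
E(R_P) = R_f + β_P × MRP = 5.20% + 1.6332 × 3.26% = 10.52%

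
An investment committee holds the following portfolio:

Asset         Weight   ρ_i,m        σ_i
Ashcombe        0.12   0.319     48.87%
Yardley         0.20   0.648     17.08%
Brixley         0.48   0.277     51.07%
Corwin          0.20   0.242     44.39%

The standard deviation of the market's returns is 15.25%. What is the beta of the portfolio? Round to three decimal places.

0.854

β_Ashcombe = 0.319 × 48.87% / 15.25% = 1.0223
β_Yardley = 0.648 × 17.08% / 15.25% = 0.7258
β_Brixley = 0.277 × 51.07% / 15.25% = 0.9276
β_Corwin = 0.242 × 44.39% / 15.25% = 0.7044
β_P = Σ w_i β_i = 0.12×1.0223 + 0.20×0.7258 + 0.48×0.9276 + 0.20×0.7044 = 0.8540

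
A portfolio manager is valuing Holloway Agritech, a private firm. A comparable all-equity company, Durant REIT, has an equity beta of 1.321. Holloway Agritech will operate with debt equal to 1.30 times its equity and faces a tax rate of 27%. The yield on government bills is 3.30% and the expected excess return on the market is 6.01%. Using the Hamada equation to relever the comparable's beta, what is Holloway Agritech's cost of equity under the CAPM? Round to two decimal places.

β_L = β_U × [1 + (1 − t)(D/E)] = 1.321 × [1 + (1 − 0.27) × 1.30]
    = 1.321 × [1 + 0.73 × 1.30] = 1.321 × 1.9490 = 2.5746
E(R) = R_f + β_L × MRP = 3.30% + 2.5746 × 6.01% = 18.77%

18.77%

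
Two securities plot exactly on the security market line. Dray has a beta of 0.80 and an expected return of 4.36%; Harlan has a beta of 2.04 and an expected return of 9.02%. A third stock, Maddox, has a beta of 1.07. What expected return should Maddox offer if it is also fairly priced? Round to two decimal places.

MRP (SML slope) = (9.02% − 4.36%) / (2.04 − 0.80) = 4.66% / 1.24 = 3.7581%
R_f (intercept) = 4.36% − 0.80 × 3.7581% = 1.3535%
E(R_Maddox) = R_f + β × MRP = 1.3535% + 1.07 × 3.7581% = 5.37%

5.37%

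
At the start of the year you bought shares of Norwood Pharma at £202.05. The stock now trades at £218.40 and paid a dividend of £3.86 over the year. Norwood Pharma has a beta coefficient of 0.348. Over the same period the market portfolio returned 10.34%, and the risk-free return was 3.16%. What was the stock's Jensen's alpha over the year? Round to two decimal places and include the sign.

+4.34%

Realised HPR = (P1 + D1 − P0) / P0 = (218.40 + 3.86 − 202.05) / 202.05 = 20.21 / 202.05 = 10.0025%
MRP = 10.34% − 3.16% = 7.18%
CAPM required = R_f + β·MRP = 3.16% + 0.348 × 7.18% = 5.65864%
α = realised − required = 10.0025% − 5.65864% = +4.34%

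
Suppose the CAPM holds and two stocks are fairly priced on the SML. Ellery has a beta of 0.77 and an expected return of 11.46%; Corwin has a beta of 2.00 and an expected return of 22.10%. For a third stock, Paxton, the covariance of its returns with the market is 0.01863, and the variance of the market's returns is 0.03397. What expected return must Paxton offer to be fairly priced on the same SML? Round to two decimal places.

9.54%

MRP = (22.10% − 11.46%) / (2.00 − 0.77) = 8.6504%
R_f = 11.46% − 0.77 × 8.6504% = 4.7992%
β_Paxton = Cov / Var(R_m) = 0.01863 / 0.03397 = 0.5484
E(R_Paxton) = R_f + β × MRP = 4.7992% + 0.5484 × 8.6504% = 9.54%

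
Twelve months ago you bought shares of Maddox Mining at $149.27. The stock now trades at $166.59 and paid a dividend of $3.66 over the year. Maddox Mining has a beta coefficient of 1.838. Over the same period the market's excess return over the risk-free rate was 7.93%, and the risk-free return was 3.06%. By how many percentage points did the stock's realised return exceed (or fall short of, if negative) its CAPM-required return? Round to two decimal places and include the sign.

Realised HPR = (P1 + D1 − P0) / P0 = (166.59 + 3.66 − 149.27) / 149.27 = 20.98 / 149.27 = 14.0551%
CAPM required = R_f + β·MRP = 3.06% + 1.838 × 7.93% = 17.63534%
α = realised − required = 14.0551% − 17.63534% = -3.58%

-3.58%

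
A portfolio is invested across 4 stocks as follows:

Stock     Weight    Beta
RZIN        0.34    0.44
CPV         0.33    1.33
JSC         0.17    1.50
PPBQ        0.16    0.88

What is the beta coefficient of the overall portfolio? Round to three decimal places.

0.984

β_P = Σ w_i β_i = 0.34×0.44 + 0.33×1.33 + 0.17×1.50 + 0.16×0.88 = 0.9843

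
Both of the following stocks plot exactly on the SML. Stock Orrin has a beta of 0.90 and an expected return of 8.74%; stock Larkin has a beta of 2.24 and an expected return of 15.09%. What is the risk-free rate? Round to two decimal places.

Both satisfy E(R) = R_f + β·MRP, so the slope of the SML is
MRP = (15.09% − 8.74%) / (2.24 − 0.90) = 6.35% / 1.34 = 4.7388%
R_f = E(R_Orrin) − β_Orrin·MRP = 8.74% − 0.90 × 4.7388% = 4.4751%

4.48%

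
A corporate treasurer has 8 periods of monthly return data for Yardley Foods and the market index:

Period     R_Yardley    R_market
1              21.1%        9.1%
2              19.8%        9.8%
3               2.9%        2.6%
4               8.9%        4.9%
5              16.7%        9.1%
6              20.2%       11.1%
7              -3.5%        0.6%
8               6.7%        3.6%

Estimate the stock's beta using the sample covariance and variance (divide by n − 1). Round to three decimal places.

2.314

Mean R_i = (21.1 + 19.8 + 2.9 + 8.9 + 16.7 + 20.2 − 3.5 + 6.7) / 8 = 11.6000%
Mean R_m = (9.1 + 9.8 + 2.6 + 4.9 + 9.1 + 11.1 + 0.6 + 3.6) / 8 = 6.3500%
Σ(R_i − R̄_i)(R_m − R̄_m) = 246.1300  ⇒  Cov = 246.1300 / 7 = 35.1614
Σ(R_m − R̄_m)² = 106.3800  ⇒  Var(R_m) = 106.3800 / 7 = 15.1971
β = Cov / Var(R_m) = 35.1614 / 15.1971 = 2.3137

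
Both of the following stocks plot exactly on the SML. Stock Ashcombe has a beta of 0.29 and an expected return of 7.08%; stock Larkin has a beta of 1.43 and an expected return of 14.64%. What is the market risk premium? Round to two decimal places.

6.63%

Both satisfy E(R) = R_f + β·MRP, so the slope of the SML is
MRP = (14.64% − 7.08%) / (1.43 − 0.29) = 7.56% / 1.14 = 6.6316%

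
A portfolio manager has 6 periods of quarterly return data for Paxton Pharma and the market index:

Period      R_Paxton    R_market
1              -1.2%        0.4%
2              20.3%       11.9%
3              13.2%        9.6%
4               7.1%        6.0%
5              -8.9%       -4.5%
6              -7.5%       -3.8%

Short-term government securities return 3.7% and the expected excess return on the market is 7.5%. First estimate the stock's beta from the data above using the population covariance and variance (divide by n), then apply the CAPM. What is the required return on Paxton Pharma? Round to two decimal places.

Mean R_i = (-1.2 + 20.3 + 13.2 + 7.1 − 8.9 − 7.5) / 6 = 3.8333%
Mean R_m = (0.4 + 11.9 + 9.6 + 6.0 − 4.5 − 3.8) / 6 = 3.2667%
Σ(R_i − R̄_i)(R_m − R̄_m) = 403.8267  ⇒  Cov = 403.8267 / 6 = 67.3045
Σ(R_m − R̄_m)² = 240.5933  ⇒  Var(R_m) = 240.5933 / 6 = 40.0989
β = Cov / Var(R_m) = 67.3045 / 40.0989 = 1.6785
E(R) = R_f + β × MRP = 3.7% + 1.6785 × 7.5% = 16.29%

16.29%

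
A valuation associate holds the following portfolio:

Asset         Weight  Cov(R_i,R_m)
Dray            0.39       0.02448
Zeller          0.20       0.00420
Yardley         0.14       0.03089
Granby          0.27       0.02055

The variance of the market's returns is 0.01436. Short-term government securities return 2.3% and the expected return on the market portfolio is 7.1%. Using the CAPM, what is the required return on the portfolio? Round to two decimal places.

β_Dray = 0.02448 / 0.01436 = 1.7047
β_Zeller = 0.00420 / 0.01436 = 0.2925
β_Yardley = 0.03089 / 0.01436 = 2.1511
β_Granby = 0.02055 / 0.01436 = 1.4311
β_P = Σ w_i β_i = 0.39×1.7047 + 0.20×0.2925 + 0.14×2.1511 + 0.27×1.4311 = 1.4109
MRP = 7.1% − 2.3% = 4.80%
E(R_P) = R_f + β_P × MRP = 2.3% + 1.4109 × 4.8% = 9.07%

9.07%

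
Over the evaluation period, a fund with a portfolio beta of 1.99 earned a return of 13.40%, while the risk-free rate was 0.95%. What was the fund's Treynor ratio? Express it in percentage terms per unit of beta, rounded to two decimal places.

Treynor = (R_P − R_f) / β_P = (13.40% − 0.95%) / 1.9900 = 12.45% / 1.9900 = 6.26%

6.26%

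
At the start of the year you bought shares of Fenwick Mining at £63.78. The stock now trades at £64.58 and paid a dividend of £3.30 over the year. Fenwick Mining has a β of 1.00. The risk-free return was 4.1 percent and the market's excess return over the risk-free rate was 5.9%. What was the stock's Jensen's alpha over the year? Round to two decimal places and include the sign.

Realised HPR = (P1 + D1 − P0) / P0 = (64.58 + 3.30 − 63.78) / 63.78 = 4.10 / 63.78 = 6.4283%
CAPM required = R_f + β·MRP = 4.1% + 1.00 × 5.9% = 10.0000%
α = realised − required = 6.4283% − 10.0000% = -3.57%

-3.57%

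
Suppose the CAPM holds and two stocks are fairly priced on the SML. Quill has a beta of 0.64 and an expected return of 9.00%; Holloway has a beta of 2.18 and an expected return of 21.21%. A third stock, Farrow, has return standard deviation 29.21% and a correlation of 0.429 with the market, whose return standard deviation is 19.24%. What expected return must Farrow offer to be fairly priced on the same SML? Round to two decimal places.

9.09%

MRP = (21.21% − 9.00%) / (2.18 − 0.64) = 7.9286%
R_f = 9.00% − 0.64 × 7.9286% = 3.9257%
β_Farrow = ρ·σ_i/σ_m = 0.429 × 29.21 / 19.24 = 0.6513
E(R_Farrow) = R_f + β × MRP = 3.9257% + 0.6513 × 7.9286% = 9.09%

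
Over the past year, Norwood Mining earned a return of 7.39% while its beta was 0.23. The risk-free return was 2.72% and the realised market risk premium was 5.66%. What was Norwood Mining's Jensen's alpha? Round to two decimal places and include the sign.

CAPM benchmark = R_f + β(R_m − R_f) = 2.72% + 0.23 × 5.66% = 4.0218%
α = actual − benchmark = 7.39% − 4.0218% = +3.37%

+3.37%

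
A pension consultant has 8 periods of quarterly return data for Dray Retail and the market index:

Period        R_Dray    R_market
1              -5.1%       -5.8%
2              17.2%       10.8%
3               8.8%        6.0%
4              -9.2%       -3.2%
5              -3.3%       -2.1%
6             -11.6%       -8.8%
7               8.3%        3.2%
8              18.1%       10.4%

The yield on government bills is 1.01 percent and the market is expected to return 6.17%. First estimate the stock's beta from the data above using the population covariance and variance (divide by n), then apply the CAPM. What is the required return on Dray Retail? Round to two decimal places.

8.97%

Mean R_i = (-5.1 + 17.2 + 8.8 − 9.2 − 3.3 − 11.6 + 8.3 + 18.1) / 8 = 2.9000%
Mean R_m = (-5.8 + 10.8 + 6.0 − 3.2 − 2.1 − 8.8 + 3.2 + 10.4) / 8 = 1.3125%
Σ(R_i − R̄_i)(R_m − R̄_m) = 590.9400  ⇒  Cov = 590.9400 / 8 = 73.8675
Σ(R_m − R̄_m)² = 382.9888  ⇒  Var(R_m) = 382.9888 / 8 = 47.8736
β = Cov / Var(R_m) = 73.8675 / 47.8736 = 1.5430
MRP = 6.17% − 1.01% = 5.16%
E(R) = R_f + β × MRP = 1.01% + 1.5430 × 5.16% = 8.97%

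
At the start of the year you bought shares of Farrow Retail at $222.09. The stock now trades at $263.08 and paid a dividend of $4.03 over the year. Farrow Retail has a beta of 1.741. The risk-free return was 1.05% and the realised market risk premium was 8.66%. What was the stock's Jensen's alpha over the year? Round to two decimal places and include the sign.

+4.14%

Realised HPR = (P1 + D1 − P0) / P0 = (263.08 + 4.03 − 222.09) / 222.09 = 45.02 / 222.09 = 20.2711%
CAPM required = R_f + β·MRP = 1.05% + 1.741 × 8.66% = 16.12706%
α = realised − required = 20.2711% − 16.12706% = +4.14%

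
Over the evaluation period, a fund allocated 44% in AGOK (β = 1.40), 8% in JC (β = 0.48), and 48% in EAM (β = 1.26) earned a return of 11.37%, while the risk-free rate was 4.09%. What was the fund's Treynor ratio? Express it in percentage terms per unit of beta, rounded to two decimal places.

β_P = 0.44×1.40 + 0.08×0.48 + 0.48×1.26 = 1.2592
Treynor = (R_P − R_f) / β_P = (11.37% − 4.09%) / 1.2592 = 7.28% / 1.2592 = 5.78%

5.78%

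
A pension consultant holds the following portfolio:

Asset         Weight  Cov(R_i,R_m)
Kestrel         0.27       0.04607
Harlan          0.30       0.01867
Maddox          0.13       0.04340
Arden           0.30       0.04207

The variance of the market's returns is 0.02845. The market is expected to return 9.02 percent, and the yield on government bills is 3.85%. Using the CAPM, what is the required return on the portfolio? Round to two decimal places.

β_Kestrel = 0.04607 / 0.02845 = 1.6193
β_Harlan = 0.01867 / 0.02845 = 0.6562
β_Maddox = 0.04340 / 0.02845 = 1.5255
β_Arden = 0.04207 / 0.02845 = 1.4787
β_P = Σ w_i β_i = 0.27×1.6193 + 0.30×0.6562 + 0.13×1.5255 + 0.30×1.4787 = 1.2760
MRP = 9.02% − 3.85% = 5.17%
E(R_P) = R_f + β_P × MRP = 3.85% + 1.2760 × 5.17% = 10.45%

10.45%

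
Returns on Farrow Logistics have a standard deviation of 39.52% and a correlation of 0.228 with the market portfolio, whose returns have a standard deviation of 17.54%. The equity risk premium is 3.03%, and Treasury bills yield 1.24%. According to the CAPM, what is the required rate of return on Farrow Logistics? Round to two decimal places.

β = ρ × σ_i / σ_m = 0.228 × 39.52% / 17.54% = 0.5137
E(R) = 1.24% + 0.5137 × 3.03% = 2.80%

2.80%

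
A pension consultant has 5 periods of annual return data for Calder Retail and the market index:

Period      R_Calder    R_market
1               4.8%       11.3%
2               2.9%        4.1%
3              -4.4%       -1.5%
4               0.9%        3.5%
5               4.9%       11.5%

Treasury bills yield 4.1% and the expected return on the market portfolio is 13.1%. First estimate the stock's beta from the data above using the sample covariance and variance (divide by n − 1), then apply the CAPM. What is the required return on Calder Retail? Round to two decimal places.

Mean R_i = (4.8 + 2.9 − 4.4 + 0.9 + 4.9) / 5 = 1.8200%
Mean R_m = (11.3 + 4.1 − 1.5 + 3.5 + 11.5) / 5 = 5.7800%
Σ(R_i − R̄_i)(R_m − R̄_m) = 79.6320  ⇒  Cov = 79.6320 / 4 = 19.9080
Σ(R_m − R̄_m)² = 124.2080  ⇒  Var(R_m) = 124.2080 / 4 = 31.0520
β = Cov / Var(R_m) = 19.9080 / 31.0520 = 0.6411
MRP = 13.1% − 4.1% = 9.00%
E(R) = R_f + β × MRP = 4.1% + 0.6411 × 9.0% = 9.87%

9.87%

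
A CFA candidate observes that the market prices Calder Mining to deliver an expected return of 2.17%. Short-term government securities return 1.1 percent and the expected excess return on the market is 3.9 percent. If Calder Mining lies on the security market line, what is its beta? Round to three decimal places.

β = (E(R) − R_f) / MRP = (2.17% − 1.1%) / 3.9% = 1.07% / 3.9% = 0.274

0.274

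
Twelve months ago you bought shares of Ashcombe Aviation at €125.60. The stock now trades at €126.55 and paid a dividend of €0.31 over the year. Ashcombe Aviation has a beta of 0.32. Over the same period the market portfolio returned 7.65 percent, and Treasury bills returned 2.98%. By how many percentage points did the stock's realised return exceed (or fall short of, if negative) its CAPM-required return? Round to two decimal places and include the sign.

Realised HPR = (P1 + D1 − P0) / P0 = (126.55 + 0.31 − 125.60) / 125.60 = 1.26 / 125.60 = 1.0032%
MRP = 7.65% − 2.98% = 4.67%
CAPM required = R_f + β·MRP = 2.98% + 0.32 × 4.67% = 4.4744%
α = realised − required = 1.0032% − 4.4744% = -3.47%

-3.47%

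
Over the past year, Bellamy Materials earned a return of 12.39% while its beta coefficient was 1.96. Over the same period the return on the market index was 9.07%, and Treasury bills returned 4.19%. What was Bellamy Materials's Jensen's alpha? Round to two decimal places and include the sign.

Market excess return = 9.07% − 4.19% = 4.88%
CAPM benchmark = R_f + β(R_m − R_f) = 4.19% + 1.96 × 4.88% = 13.7548%
α = actual − benchmark = 12.39% − 13.7548% = -1.36%

-1.36%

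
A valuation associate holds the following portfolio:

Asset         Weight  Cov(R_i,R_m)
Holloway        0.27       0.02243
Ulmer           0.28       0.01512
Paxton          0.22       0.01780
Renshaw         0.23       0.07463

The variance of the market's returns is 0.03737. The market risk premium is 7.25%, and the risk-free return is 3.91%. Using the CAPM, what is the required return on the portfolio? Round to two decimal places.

β_Holloway = 0.02243 / 0.03737 = 0.6002
β_Ulmer = 0.01512 / 0.03737 = 0.4046
β_Paxton = 0.01780 / 0.03737 = 0.4763
β_Renshaw = 0.07463 / 0.03737 = 1.9971
β_P = Σ w_i β_i = 0.27×0.6002 + 0.28×0.4046 + 0.22×0.4763 + 0.23×1.9971 = 0.8395
E(R_P) = R_f + β_P × MRP = 3.91% + 0.8395 × 7.25% = 10.00%

10.00%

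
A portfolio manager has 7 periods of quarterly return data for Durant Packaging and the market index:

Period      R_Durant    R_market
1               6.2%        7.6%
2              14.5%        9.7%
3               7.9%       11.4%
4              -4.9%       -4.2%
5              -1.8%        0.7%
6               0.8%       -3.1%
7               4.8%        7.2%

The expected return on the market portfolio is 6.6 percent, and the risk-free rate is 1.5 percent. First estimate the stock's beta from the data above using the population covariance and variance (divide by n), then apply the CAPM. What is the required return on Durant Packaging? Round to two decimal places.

6.07%

Mean R_i = (6.2 + 14.5 + 7.9 − 4.9 − 1.8 + 0.8 + 4.8) / 7 = 3.9286%
Mean R_m = (7.6 + 9.7 + 11.4 − 4.2 + 0.7 − 3.1 + 7.2) / 7 = 4.1857%
Σ(R_i − R̄_i)(R_m − R̄_m) = 214.1229  ⇒  Cov = 214.1229 / 7 = 30.5890
Σ(R_m − R̄_m)² = 238.7486  ⇒  Var(R_m) = 238.7486 / 7 = 34.1069
β = Cov / Var(R_m) = 30.5890 / 34.1069 = 0.8969
MRP = 6.6% − 1.5% = 5.10%
E(R) = R_f + β × MRP = 1.5% + 0.8969 × 5.1% = 6.07%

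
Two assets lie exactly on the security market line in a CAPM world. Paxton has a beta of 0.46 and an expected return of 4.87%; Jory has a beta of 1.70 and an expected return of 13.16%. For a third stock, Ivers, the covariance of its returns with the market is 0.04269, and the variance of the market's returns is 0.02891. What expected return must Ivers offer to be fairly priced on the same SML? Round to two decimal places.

MRP = (13.16% − 4.87%) / (1.70 − 0.46) = 6.6855%
R_f = 4.87% − 0.46 × 6.6855% = 1.7947%
β_Ivers = Cov / Var(R_m) = 0.04269 / 0.02891 = 1.4767
E(R_Ivers) = R_f + β × MRP = 1.7947% + 1.4767 × 6.6855% = 11.67%

11.67%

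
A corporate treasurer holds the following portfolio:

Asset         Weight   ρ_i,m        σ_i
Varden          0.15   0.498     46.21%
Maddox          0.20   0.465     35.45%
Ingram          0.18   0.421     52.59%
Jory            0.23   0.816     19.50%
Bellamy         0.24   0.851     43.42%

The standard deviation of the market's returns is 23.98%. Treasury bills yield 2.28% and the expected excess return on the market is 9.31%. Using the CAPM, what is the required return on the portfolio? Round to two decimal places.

β_Varden = 0.498 × 46.21% / 23.98% = 0.9597
β_Maddox = 0.465 × 35.45% / 23.98% = 0.6874
β_Ingram = 0.421 × 52.59% / 23.98% = 0.9233
β_Jory = 0.816 × 19.50% / 23.98% = 0.6636
β_Bellamy = 0.851 × 43.42% / 23.98% = 1.5409
β_P = Σ w_i β_i = 0.15×0.9597 + 0.20×0.6874 + 0.18×0.9233 + 0.23×0.6636 + 0.24×1.5409 = 0.9701
E(R_P) = R_f + β_P × MRP = 2.28% + 0.9701 × 9.31% = 11.31%

11.31%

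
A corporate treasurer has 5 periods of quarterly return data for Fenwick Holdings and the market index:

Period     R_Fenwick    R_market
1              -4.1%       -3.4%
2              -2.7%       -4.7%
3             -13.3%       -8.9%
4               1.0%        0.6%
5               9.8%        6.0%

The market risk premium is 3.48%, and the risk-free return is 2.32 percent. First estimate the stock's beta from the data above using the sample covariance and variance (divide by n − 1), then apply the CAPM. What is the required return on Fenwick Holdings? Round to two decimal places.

7.37%

Mean R_i = (-4.1 − 2.7 − 13.3 + 1.0 + 9.8) / 5 = -1.8600%
Mean R_m = (-3.4 − 4.7 − 8.9 + 0.6 + 6.0) / 5 = -2.0800%
Σ(R_i − R̄_i)(R_m − R̄_m) = 185.0560  ⇒  Cov = 185.0560 / 4 = 46.2640
Σ(R_m − R̄_m)² = 127.5880  ⇒  Var(R_m) = 127.5880 / 4 = 31.8970
β = Cov / Var(R_m) = 46.2640 / 31.8970 = 1.4504
E(R) = R_f + β × MRP = 2.32% + 1.4504 × 3.48% = 7.37%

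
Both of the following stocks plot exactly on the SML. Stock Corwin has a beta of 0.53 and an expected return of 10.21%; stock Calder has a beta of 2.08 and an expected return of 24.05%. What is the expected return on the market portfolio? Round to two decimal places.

14.41%

Both satisfy E(R) = R_f + β·MRP, so the slope of the SML is
MRP = (24.05% − 10.21%) / (2.08 − 0.53) = 13.84% / 1.55 = 8.9290%
R_f = E(R_Corwin) − β_Corwin·MRP = 10.21% − 0.53 × 8.9290% = 5.4776%
E(R_m) = R_f + MRP = 5.4776% + 8.9290% = 14.41%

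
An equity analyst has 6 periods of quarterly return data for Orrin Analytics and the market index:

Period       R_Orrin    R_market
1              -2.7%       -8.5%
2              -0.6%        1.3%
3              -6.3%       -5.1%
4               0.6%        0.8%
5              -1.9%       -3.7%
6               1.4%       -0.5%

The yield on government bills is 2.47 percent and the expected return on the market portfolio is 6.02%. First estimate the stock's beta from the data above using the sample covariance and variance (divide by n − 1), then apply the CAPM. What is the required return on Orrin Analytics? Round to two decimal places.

Mean R_i = (-2.7 − 0.6 − 6.3 + 0.6 − 1.9 + 1.4) / 6 = -1.5833%
Mean R_m = (-8.5 + 1.3 − 5.1 + 0.8 − 3.7 − 0.5) / 6 = -2.6167%
Σ(R_i − R̄_i)(R_m − R̄_m) = 36.2517  ⇒  Cov = 36.2517 / 5 = 7.2503
Σ(R_m − R̄_m)² = 73.4483  ⇒  Var(R_m) = 73.4483 / 5 = 14.6897
β = Cov / Var(R_m) = 7.2503 / 14.6897 = 0.4936
MRP = 6.02% − 2.47% = 3.55%
E(R) = R_f + β × MRP = 2.47% + 0.4936 × 3.55% = 4.22%

4.22%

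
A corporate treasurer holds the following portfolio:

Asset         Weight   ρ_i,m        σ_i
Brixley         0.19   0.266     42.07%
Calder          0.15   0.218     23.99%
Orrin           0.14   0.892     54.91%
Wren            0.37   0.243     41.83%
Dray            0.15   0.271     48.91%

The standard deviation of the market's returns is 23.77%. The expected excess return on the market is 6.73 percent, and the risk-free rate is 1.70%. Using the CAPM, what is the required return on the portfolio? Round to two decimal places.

6.09%

β_Brixley = 0.266 × 42.07% / 23.77% = 0.4708
β_Calder = 0.218 × 23.99% / 23.77% = 0.2200
β_Orrin = 0.892 × 54.91% / 23.77% = 2.0606
β_Wren = 0.243 × 41.83% / 23.77% = 0.4276
β_Dray = 0.271 × 48.91% / 23.77% = 0.5576
β_P = Σ w_i β_i = 0.19×0.4708 + 0.15×0.2200 + 0.14×2.0606 + 0.37×0.4276 + 0.15×0.5576 = 0.6528
E(R_P) = R_f + β_P × MRP = 1.70% + 0.6528 × 6.73% = 6.09%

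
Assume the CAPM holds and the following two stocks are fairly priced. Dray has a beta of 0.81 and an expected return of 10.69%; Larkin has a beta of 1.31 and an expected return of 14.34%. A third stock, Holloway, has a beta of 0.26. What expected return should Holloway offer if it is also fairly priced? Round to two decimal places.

MRP (SML slope) = (14.34% − 10.69%) / (1.31 − 0.81) = 3.65% / 0.50 = 7.3000%
R_f (intercept) = 10.69% − 0.81 × 7.3000% = 4.7770%
E(R_Holloway) = R_f + β × MRP = 4.7770% + 0.26 × 7.3000% = 6.68%

6.68%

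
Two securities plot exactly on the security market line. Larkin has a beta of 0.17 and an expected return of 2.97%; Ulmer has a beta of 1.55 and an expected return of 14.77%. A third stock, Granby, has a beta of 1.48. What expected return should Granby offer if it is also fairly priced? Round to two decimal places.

MRP (SML slope) = (14.77% − 2.97%) / (1.55 − 0.17) = 11.80% / 1.38 = 8.5507%
R_f (intercept) = 2.97% − 0.17 × 8.5507% = 1.5164%
E(R_Granby) = R_f + β × MRP = 1.5164% + 1.48 × 8.5507% = 14.17%

14.17%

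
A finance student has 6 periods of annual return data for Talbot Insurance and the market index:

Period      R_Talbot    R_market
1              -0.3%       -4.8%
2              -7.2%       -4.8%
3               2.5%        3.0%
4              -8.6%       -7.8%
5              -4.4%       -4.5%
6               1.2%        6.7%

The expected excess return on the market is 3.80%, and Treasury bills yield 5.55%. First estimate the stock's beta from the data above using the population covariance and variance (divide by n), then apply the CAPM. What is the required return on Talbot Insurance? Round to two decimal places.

Mean R_i = (-0.3 − 7.2 + 2.5 − 8.6 − 4.4 + 1.2) / 6 = -2.8000%
Mean R_m = (-4.8 − 4.8 + 3.0 − 7.8 − 4.5 + 6.7) / 6 = -2.0333%
Σ(R_i − R̄_i)(R_m − R̄_m) = 104.2600  ⇒  Cov = 104.2600 / 6 = 17.3767
Σ(R_m − R̄_m)² = 156.2533  ⇒  Var(R_m) = 156.2533 / 6 = 26.0422
β = Cov / Var(R_m) = 17.3767 / 26.0422 = 0.6673
E(R) = R_f + β × MRP = 5.55% + 0.6673 × 3.80% = 8.09%

8.09%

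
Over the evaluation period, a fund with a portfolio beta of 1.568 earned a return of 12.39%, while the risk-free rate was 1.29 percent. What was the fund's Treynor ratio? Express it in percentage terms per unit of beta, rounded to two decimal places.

7.08%

Treynor = (R_P − R_f) / β_P = (12.39% − 1.29%) / 1.5680 = 11.10% / 1.5680 = 7.08%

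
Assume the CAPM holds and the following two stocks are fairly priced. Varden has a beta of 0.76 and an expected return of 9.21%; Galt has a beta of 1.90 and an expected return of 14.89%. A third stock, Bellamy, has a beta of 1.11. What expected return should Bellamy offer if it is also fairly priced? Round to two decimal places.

MRP (SML slope) = (14.89% − 9.21%) / (1.90 − 0.76) = 5.68% / 1.14 = 4.9825%
R_f (intercept) = 9.21% − 0.76 × 4.9825% = 5.4233%
E(R_Bellamy) = R_f + β × MRP = 5.4233% + 1.11 × 4.9825% = 10.95%

10.95%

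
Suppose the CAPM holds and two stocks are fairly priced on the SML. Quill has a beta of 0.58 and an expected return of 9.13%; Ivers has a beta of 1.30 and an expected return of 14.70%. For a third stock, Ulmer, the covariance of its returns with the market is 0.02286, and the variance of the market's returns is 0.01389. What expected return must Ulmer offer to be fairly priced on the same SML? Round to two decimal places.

MRP = (14.70% − 9.13%) / (1.30 − 0.58) = 7.7361%
R_f = 9.13% − 0.58 × 7.7361% = 4.6431%
β_Ulmer = Cov / Var(R_m) = 0.02286 / 0.01389 = 1.6458
E(R_Ulmer) = R_f + β × MRP = 4.6431% + 1.6458 × 7.7361% = 17.38%

17.38%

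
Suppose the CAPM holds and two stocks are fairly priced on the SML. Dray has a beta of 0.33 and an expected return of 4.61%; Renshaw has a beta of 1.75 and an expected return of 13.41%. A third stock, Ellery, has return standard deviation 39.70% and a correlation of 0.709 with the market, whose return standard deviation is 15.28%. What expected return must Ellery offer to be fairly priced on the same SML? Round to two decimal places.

MRP = (13.41% − 4.61%) / (1.75 − 0.33) = 6.1972%
R_f = 4.61% − 0.33 × 6.1972% = 2.5649%
β_Ellery = ρ·σ_i/σ_m = 0.709 × 39.70 / 15.28 = 1.8421
E(R_Ellery) = R_f + β × MRP = 2.5649% + 1.8421 × 6.1972% = 13.98%

13.98%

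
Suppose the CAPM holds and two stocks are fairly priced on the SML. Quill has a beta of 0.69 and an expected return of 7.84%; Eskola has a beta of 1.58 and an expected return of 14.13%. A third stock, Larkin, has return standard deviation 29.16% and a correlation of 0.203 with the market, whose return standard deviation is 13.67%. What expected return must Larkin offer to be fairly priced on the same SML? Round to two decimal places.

6.02%

MRP = (14.13% − 7.84%) / (1.58 − 0.69) = 7.0674%
R_f = 7.84% − 0.69 × 7.0674% = 2.9635%
β_Larkin = ρ·σ_i/σ_m = 0.203 × 29.16 / 13.67 = 0.4330
E(R_Larkin) = R_f + β × MRP = 2.9635% + 0.4330 × 7.0674% = 6.02%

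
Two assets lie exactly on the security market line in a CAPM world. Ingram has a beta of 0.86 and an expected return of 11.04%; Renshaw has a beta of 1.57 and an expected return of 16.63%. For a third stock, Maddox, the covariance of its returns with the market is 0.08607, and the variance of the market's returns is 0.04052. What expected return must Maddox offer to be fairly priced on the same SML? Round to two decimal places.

MRP = (16.63% − 11.04%) / (1.57 − 0.86) = 7.8732%
R_f = 11.04% − 0.86 × 7.8732% = 4.2690%
β_Maddox = Cov / Var(R_m) = 0.08607 / 0.04052 = 2.1241
E(R_Maddox) = R_f + β × MRP = 4.2690% + 2.1241 × 7.8732% = 20.99%

20.99%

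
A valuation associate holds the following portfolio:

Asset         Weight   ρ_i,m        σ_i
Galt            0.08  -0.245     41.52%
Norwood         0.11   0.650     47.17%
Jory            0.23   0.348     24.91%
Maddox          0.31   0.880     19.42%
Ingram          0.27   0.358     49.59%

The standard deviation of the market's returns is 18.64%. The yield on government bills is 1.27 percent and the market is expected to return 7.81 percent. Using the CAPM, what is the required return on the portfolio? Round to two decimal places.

β_Galt = -0.245 × 41.52% / 18.64% = -0.5457
β_Norwood = 0.650 × 47.17% / 18.64% = 1.6449
β_Jory = 0.348 × 24.91% / 18.64% = 0.4651
β_Maddox = 0.880 × 19.42% / 18.64% = 0.9168
β_Ingram = 0.358 × 49.59% / 18.64% = 0.9524
β_P = Σ w_i β_i = 0.08×-0.5457 + 0.11×1.6449 + 0.23×0.4651 + 0.31×0.9168 + 0.27×0.9524 = 0.7856
MRP = 7.81% − 1.27% = 6.54%
E(R_P) = R_f + β_P × MRP = 1.27% + 0.7856 × 6.54% = 6.41%

6.41%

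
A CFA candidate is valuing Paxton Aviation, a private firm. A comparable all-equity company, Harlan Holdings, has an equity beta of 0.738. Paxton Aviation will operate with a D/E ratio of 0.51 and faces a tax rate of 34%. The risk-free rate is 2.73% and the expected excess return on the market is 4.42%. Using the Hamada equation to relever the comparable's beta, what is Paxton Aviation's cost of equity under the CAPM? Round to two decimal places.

β_L = β_U × [1 + (1 − t)(D/E)] = 0.738 × [1 + (1 − 0.34) × 0.51]
    = 0.738 × [1 + 0.66 × 0.51] = 0.738 × 1.3366 = 0.9864
E(R) = R_f + β_L × MRP = 2.73% + 0.9864 × 4.42% = 7.09%

7.09%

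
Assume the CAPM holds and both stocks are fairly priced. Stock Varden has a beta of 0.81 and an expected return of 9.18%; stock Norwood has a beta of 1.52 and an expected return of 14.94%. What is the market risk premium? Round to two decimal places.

Both satisfy E(R) = R_f + β·MRP, so the slope of the SML is
MRP = (14.94% − 9.18%) / (1.52 − 0.81) = 5.76% / 0.71 = 8.1127%

8.11%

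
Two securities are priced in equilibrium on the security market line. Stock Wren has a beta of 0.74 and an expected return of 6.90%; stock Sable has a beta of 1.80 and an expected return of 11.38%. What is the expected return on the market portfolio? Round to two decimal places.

8.00%

Both satisfy E(R) = R_f + β·MRP, so the slope of the SML is
MRP = (11.38% − 6.90%) / (1.80 − 0.74) = 4.48% / 1.06 = 4.2264%
R_f = E(R_Wren) − β_Wren·MRP = 6.90% − 0.74 × 4.2264% = 3.7725%
E(R_m) = R_f + MRP = 3.7725% + 4.2264% = 8.00%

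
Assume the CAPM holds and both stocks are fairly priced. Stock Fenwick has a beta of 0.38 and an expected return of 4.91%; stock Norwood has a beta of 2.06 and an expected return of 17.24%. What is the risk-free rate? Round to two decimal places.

Both satisfy E(R) = R_f + β·MRP, so the slope of the SML is
MRP = (17.24% − 4.91%) / (2.06 − 0.38) = 12.33% / 1.68 = 7.3393%
R_f = E(R_Fenwick) − β_Fenwick·MRP = 4.91% − 0.38 × 7.3393% = 2.1211%

2.12%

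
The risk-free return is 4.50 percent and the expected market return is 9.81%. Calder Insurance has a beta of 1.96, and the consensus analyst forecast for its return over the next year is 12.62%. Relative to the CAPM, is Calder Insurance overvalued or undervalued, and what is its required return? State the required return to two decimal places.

MRP = 9.81% − 4.50% = 5.31%
Required return = R_f + β·MRP = 4.50% + 1.96 × 5.31% = 14.91%
Forecast 12.62% < required 14.91% → the stock plots below the SML → overvalued.

Overvalued; required return 14.91%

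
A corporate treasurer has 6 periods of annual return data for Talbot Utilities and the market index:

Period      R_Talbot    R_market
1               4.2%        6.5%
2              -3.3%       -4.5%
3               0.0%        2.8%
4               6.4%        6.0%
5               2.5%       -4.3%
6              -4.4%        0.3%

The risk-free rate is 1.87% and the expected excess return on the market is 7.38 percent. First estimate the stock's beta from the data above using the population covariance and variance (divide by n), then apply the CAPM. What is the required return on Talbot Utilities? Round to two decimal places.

5.80%

Mean R_i = (4.2 − 3.3 + 0.0 + 6.4 + 2.5 − 4.4) / 6 = 0.9000%
Mean R_m = (6.5 − 4.5 + 2.8 + 6.0 − 4.3 + 0.3) / 6 = 1.1333%
Σ(R_i − R̄_i)(R_m − R̄_m) = 62.3600  ⇒  Cov = 62.3600 / 6 = 10.3933
Σ(R_m − R̄_m)² = 117.2133  ⇒  Var(R_m) = 117.2133 / 6 = 19.5356
β = Cov / Var(R_m) = 10.3933 / 19.5356 = 0.5320
E(R) = R_f + β × MRP = 1.87% + 0.5320 × 7.38% = 5.80%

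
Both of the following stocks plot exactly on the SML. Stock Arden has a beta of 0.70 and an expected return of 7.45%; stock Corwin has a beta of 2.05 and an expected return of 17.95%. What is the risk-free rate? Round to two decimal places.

2.01%

Both satisfy E(R) = R_f + β·MRP, so the slope of the SML is
MRP = (17.95% − 7.45%) / (2.05 − 0.70) = 10.50% / 1.35 = 7.7778%
R_f = E(R_Arden) − β_Arden·MRP = 7.45% − 0.70 × 7.7778% = 2.0055%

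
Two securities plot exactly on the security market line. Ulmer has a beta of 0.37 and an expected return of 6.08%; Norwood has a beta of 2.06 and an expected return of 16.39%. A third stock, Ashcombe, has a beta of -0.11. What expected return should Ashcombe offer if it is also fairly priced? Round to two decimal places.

3.15%

MRP (SML slope) = (16.39% − 6.08%) / (2.06 − 0.37) = 10.31% / 1.69 = 6.1006%
R_f (intercept) = 6.08% − 0.37 × 6.1006% = 3.8228%
E(R_Ashcombe) = R_f + β × MRP = 3.8228% + -0.11 × 6.1006% = 3.15%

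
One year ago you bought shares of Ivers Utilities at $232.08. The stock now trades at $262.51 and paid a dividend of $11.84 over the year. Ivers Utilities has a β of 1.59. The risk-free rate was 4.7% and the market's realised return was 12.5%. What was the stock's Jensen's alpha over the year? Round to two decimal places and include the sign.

Realised HPR = (P1 + D1 − P0) / P0 = (262.51 + 11.84 − 232.08) / 232.08 = 42.27 / 232.08 = 18.2135%
MRP = 12.5% − 4.7% = 7.80%
CAPM required = R_f + β·MRP = 4.7% + 1.59 × 7.8% = 17.1020%
α = realised − required = 18.2135% − 17.1020% = +1.11%

+1.11%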